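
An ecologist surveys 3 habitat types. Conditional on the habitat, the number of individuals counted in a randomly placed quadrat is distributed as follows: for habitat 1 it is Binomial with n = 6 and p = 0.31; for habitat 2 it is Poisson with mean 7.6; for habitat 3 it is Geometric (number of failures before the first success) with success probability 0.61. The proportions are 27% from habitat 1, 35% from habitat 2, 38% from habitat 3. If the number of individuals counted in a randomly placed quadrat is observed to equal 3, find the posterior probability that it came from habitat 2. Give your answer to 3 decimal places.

Likelihoods P(X=3 | ·): 1: 0.195732; 2: 0.0366144; 3: 0.0361846.
Posterior ∝ prior × likelihood. Numerator for 2: 0.35·0.0366144 = 0.012815.
Normalizing constant: 0.27·0.195732 + 0.35·0.0366144 + 0.38·0.0361846 = 0.0794129.
P(2 | observation) = 0.012815 / 0.0794129 = 0.161372.

0.161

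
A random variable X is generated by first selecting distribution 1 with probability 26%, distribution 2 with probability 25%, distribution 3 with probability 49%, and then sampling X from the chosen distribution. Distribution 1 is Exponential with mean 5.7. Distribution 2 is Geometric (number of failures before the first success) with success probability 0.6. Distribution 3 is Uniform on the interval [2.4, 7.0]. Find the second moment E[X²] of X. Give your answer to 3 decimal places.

For each component E[X²] = Var + (mean)², giving 1: 64.98; 2: 1.55556; 3: 23.8533.
Overall E[X²] = 0.26·64.98 + 0.25·1.55556 + 0.49·23.8533 = 28.9718.

28.972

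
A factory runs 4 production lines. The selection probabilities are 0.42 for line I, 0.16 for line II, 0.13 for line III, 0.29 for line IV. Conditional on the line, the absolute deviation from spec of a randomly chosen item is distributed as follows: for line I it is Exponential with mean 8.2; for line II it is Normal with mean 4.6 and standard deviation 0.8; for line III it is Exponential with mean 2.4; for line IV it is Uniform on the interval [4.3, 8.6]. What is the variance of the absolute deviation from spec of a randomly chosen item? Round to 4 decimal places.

33.4974

Per component, I: μ=8.2, E[X²]=134.48; II: μ=4.6, E[X²]=21.8; III: μ=2.4, E[X²]=11.52; IV: μ=6.45, E[X²]=43.1433.
E[X] = 0.42·8.2 + 0.16·4.6 + 0.13·2.4 + 0.29·6.45 = 6.3625.
E[X²] = 0.42·134.48 + 0.16·21.8 + 0.13·11.52 + 0.29·43.1433 = 73.9788.
Var(X) = E[X²] − (E[X])² = 73.9788 − 40.4814 = 33.4974.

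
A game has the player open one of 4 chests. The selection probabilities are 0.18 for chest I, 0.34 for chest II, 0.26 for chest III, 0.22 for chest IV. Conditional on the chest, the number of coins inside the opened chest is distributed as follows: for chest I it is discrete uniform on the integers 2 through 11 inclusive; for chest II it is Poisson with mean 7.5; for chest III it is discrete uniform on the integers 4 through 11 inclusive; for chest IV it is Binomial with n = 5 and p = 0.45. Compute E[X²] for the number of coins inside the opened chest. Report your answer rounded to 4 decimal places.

48.1410

For each component E[X²] = Var + (mean)², giving I: 50.5; II: 63.75; III: 61.5; IV: 6.3.
Overall E[X²] = 0.18·50.5 + 0.34·63.75 + 0.26·61.5 + 0.22·6.3 = 48.141.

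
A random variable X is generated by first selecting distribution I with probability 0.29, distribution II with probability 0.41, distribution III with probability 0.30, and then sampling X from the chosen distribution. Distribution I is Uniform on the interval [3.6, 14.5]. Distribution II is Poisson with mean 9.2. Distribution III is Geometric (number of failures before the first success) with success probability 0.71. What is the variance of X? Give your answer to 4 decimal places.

Per component, I: μ=9.05, E[X²]=91.8033; II: μ=9.2, E[X²]=93.84; III: μ=0.408451, E[X²]=0.742115.
E[X] = 0.29·9.05 + 0.41·9.2 + 0.3·0.408451 = 6.51904.
E[X²] = 0.29·91.8033 + 0.41·93.84 + 0.3·0.742115 = 65.32.
Var(X) = E[X²] − (E[X])² = 65.32 − 42.4978 = 22.8222.

22.8222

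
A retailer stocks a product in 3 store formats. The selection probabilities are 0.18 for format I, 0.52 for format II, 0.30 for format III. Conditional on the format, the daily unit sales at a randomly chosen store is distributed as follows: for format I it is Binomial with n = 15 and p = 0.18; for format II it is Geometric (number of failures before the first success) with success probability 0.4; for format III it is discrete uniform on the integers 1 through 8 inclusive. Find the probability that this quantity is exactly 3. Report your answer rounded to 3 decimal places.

Conditional on each format, P(X = 3): I: 0.245242; II: 0.0864; III: 0.125.
By total probability, P(X = 3) = 0.18·0.245242 + 0.52·0.0864 + 0.3·0.125 = 0.126572.

0.127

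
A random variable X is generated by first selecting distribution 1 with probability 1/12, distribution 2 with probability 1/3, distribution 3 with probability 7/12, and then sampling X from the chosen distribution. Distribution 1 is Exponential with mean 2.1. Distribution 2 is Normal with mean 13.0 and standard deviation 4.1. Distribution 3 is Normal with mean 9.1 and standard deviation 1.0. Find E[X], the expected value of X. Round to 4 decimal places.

9.8167

Component means — 1: 2.1; 2: 13; 3: 9.1.
E[X] = 0.0833333·2.1 + 0.333333·13 + 0.583333·9.1 = 9.81667.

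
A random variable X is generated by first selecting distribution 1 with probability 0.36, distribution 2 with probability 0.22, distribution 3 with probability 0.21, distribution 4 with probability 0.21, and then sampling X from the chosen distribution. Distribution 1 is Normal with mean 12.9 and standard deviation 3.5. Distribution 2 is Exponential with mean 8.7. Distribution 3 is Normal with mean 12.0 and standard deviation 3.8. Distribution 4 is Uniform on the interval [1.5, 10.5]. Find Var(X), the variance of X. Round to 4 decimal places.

32.9969

Per component, 1: μ=12.9, E[X²]=178.66; 2: μ=8.7, E[X²]=151.38; 3: μ=12, E[X²]=158.44; 4: μ=6, E[X²]=42.75.
E[X] = 0.36·12.9 + 0.22·8.7 + 0.21·12 + 0.21·6 = 10.338.
E[X²] = 0.36·178.66 + 0.22·151.38 + 0.21·158.44 + 0.21·42.75 = 139.871.
Var(X) = E[X²] − (E[X])² = 139.871 − 106.874 = 32.9969.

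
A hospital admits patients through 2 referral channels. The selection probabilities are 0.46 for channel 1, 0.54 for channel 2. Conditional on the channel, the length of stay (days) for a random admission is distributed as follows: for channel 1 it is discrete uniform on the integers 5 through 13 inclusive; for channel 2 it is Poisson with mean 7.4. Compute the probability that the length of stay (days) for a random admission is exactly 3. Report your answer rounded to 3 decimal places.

Conditional on each channel, P(X = 3): 1: 0; 2: 0.0412824.
By total probability, P(X = 3) = 0.46·0 + 0.54·0.0412824 = 0.0222925.

0.022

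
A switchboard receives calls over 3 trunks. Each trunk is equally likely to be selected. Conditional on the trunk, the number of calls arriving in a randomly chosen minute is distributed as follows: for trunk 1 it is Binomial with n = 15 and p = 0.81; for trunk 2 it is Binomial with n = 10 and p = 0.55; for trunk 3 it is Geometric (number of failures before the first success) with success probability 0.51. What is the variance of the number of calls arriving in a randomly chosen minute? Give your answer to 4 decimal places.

Per component, 1: μ=12.15, E[X²]=149.931; 2: μ=5.5, E[X²]=32.725; 3: μ=0.960784, E[X²]=2.807.
E[X] = 0.333333·12.15 + 0.333333·5.5 + 0.333333·0.960784 = 6.20359.
E[X²] = 0.333333·149.931 + 0.333333·32.725 + 0.333333·2.807 = 61.821.
Var(X) = E[X²] − (E[X])² = 61.821 − 38.4846 = 23.3364.

23.3364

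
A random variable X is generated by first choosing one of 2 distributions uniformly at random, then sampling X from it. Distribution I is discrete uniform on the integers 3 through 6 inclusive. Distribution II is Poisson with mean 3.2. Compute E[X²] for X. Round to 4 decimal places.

17.4700

For each component E[X²] = Var + (mean)², giving I: 21.5; II: 13.44.
Overall E[X²] = 0.5·21.5 + 0.5·13.44 = 17.47.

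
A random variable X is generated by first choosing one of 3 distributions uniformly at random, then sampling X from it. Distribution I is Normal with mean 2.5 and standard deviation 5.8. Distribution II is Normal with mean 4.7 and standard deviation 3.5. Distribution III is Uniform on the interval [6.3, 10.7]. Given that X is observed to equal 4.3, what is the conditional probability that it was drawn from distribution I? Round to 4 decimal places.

0.3666

Likelihoods f(4.3 | ·): I: 0.0655493; II: 0.113242; III: 0.
Posterior ∝ prior × likelihood. Numerator for I: 0.333333·0.0655493 = 0.0218498.
Normalizing constant: 0.333333·0.0655493 + 0.333333·0.113242 + 0.333333·0 = 0.0595969.
P(I | observation) = 0.0218498 / 0.0595969 = 0.366625.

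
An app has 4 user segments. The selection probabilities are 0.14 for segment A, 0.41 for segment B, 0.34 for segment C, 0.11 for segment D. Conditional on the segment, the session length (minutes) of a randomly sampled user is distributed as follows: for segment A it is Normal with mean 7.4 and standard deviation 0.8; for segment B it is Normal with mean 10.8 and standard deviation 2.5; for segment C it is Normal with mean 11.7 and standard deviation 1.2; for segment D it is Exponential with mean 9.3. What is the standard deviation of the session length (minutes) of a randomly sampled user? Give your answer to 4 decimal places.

3.8321

Per component, A: μ=7.4, E[X²]=55.4; B: μ=10.8, E[X²]=122.89; C: μ=11.7, E[X²]=138.33; D: μ=9.3, E[X²]=172.98.
E[X] = 0.14·7.4 + 0.41·10.8 + 0.34·11.7 + 0.11·9.3 = 10.465.
E[X²] = 0.14·55.4 + 0.41·122.89 + 0.34·138.33 + 0.11·172.98 = 124.201.
Var(X) = E[X²] − (E[X])² = 124.201 − 109.516 = 14.6847.
SD(X) = √14.6847 = 3.83206.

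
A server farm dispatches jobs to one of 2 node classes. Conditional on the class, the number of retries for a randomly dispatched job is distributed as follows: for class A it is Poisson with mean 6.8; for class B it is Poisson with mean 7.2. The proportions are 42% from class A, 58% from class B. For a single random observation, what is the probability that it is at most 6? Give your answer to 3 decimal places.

0.445

Conditional on each class, P(X ≤ 6): A: 0.479916; B: 0.420356.
By total probability, P(X ≤ 6) = 0.42·0.479916 + 0.58·0.420356 = 0.445371.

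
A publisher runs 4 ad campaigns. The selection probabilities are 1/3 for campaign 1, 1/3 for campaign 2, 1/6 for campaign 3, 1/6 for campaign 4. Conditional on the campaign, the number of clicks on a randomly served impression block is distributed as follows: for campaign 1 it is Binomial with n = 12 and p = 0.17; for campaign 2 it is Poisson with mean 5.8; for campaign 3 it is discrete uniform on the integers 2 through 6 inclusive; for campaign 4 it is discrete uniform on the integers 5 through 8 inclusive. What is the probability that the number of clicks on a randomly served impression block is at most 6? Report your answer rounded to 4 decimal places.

Conditional on each campaign, P(X ≤ 6): 1: 0.99854; 2: 0.638391; 3: 1; 4: 0.5.
By total probability, P(X ≤ 6) = 0.333333·0.99854 + 0.333333·0.638391 + 0.166667·1 + 0.166667·0.5 = 0.795644.

0.7956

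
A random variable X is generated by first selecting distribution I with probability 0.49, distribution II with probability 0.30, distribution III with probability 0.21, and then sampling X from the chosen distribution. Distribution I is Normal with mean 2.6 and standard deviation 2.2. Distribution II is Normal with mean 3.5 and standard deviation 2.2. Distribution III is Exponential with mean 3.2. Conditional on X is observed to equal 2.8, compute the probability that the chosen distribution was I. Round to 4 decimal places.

0.5281

Likelihoods f(2.8 | ·): I: 0.18059; II: 0.172387; III: 0.130269.
Posterior ∝ prior × likelihood. Numerator for I: 0.49·0.18059 = 0.0884889.
Normalizing constant: 0.49·0.18059 + 0.3·0.172387 + 0.21·0.130269 = 0.167561.
P(I | observation) = 0.0884889 / 0.167561 = 0.528098.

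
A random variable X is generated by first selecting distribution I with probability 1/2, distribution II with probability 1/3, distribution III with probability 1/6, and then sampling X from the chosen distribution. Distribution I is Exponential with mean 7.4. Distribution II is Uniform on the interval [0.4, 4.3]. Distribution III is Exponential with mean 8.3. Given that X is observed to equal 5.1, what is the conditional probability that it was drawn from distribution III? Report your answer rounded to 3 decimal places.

Likelihoods f(5.1 | ·): I: 0.0678355; II: 0; III: 0.0651728.
Posterior ∝ prior × likelihood. Numerator for III: 0.166667·0.0651728 = 0.0108621.
Normalizing constant: 0.5·0.0678355 + 0.333333·0 + 0.166667·0.0651728 = 0.0447799.
P(III | observation) = 0.0108621 / 0.0447799 = 0.242567.

0.243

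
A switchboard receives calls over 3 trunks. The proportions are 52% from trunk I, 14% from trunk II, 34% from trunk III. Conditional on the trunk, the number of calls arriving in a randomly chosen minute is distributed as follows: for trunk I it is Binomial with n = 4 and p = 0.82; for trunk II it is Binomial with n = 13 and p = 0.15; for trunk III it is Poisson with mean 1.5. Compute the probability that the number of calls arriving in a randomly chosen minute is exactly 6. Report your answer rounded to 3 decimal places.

0.002

Conditional on each trunk, P(X = 6): I: 0; II: 0.0062661; III: 0.00352999.
By total probability, P(X = 6) = 0.52·0 + 0.14·0.0062661 + 0.34·0.00352999 = 0.00207745.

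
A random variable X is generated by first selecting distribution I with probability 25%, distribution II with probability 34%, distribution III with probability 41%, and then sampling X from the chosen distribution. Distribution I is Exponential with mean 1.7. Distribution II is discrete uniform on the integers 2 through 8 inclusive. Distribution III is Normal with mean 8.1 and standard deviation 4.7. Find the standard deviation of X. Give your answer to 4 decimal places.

4.1956

Per component, I: μ=1.7, E[X²]=5.78; II: μ=5, E[X²]=29; III: μ=8.1, E[X²]=87.7.
E[X] = 0.25·1.7 + 0.34·5 + 0.41·8.1 = 5.446.
E[X²] = 0.25·5.78 + 0.34·29 + 0.41·87.7 = 47.262.
Var(X) = E[X²] − (E[X])² = 47.262 − 29.6589 = 17.6031.
SD(X) = √17.6031 = 4.1956.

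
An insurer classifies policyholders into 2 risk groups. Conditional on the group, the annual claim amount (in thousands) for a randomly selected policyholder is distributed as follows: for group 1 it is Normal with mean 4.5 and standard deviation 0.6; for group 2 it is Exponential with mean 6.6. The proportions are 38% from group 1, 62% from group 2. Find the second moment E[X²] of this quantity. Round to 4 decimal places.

For each component E[X²] = Var + (mean)², giving 1: 20.61; 2: 87.12.
Overall E[X²] = 0.38·20.61 + 0.62·87.12 = 61.8462.

61.8462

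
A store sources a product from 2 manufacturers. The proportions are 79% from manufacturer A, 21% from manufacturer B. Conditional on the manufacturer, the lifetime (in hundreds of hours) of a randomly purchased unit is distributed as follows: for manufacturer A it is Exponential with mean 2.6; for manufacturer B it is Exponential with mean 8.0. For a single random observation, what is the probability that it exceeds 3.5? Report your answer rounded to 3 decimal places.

0.341

Conditional on each manufacturer, P(X > 3.5): A: 0.260239; B: 0.645649.
By total probability, P(X > 3.5) = 0.79·0.260239 + 0.21·0.645649 = 0.341175.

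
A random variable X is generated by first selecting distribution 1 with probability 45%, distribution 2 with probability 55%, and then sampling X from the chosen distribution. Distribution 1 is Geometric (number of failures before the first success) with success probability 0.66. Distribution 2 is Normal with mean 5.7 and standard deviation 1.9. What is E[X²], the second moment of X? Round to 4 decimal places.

20.3257

For each component E[X²] = Var + (mean)², giving 1: 1.04591; 2: 36.1.
Overall E[X²] = 0.45·1.04591 + 0.55·36.1 = 20.3257.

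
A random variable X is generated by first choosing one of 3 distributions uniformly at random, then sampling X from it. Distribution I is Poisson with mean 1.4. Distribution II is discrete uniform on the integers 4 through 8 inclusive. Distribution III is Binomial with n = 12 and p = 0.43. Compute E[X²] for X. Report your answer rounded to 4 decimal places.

23.6423

For each component E[X²] = Var + (mean)², giving I: 3.36; II: 38; III: 29.5668.
Overall E[X²] = 0.333333·3.36 + 0.333333·38 + 0.333333·29.5668 = 23.6423.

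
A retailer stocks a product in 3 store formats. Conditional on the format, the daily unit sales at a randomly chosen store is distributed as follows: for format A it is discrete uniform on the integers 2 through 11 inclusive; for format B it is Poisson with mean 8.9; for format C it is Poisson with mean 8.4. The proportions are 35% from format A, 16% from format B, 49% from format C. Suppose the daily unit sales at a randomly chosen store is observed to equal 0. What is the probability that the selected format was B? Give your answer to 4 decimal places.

0.1653

Likelihoods P(X=0 | ·): A: 0; B: 0.000136389; C: 0.000224867.
Posterior ∝ prior × likelihood. Numerator for B: 0.16·0.000136389 = 2.18222e-05.
Normalizing constant: 0.35·0 + 0.16·0.000136389 + 0.49·0.000224867 = 0.000132007.
P(B | observation) = 2.18222e-05 / 0.000132007 = 0.165311.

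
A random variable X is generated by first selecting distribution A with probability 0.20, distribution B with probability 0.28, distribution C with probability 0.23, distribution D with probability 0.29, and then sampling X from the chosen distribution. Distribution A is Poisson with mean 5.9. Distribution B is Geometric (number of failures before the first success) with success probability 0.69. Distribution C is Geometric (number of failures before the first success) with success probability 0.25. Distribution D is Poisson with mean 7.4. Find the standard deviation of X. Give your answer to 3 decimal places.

Per component, A: μ=5.9, E[X²]=40.71; B: μ=0.449275, E[X²]=0.852972; C: μ=3, E[X²]=21; D: μ=7.4, E[X²]=62.16.
E[X] = 0.2·5.9 + 0.28·0.449275 + 0.23·3 + 0.29·7.4 = 4.1418.
E[X²] = 0.2·40.71 + 0.28·0.852972 + 0.23·21 + 0.29·62.16 = 31.2372.
Var(X) = E[X²] − (E[X])² = 31.2372 − 17.1545 = 14.0827.
SD(X) = √14.0827 = 3.7527.

3.753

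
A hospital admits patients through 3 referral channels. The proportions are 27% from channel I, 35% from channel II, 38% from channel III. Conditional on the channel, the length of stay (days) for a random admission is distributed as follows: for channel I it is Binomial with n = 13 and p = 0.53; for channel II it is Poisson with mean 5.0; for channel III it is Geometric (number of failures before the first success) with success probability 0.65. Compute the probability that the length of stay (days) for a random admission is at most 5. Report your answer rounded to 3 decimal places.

Conditional on each channel, P(X ≤ 5): I: 0.219962; II: 0.615961; III: 0.998162.
By total probability, P(X ≤ 5) = 0.27·0.219962 + 0.35·0.615961 + 0.38·0.998162 = 0.654277.

0.654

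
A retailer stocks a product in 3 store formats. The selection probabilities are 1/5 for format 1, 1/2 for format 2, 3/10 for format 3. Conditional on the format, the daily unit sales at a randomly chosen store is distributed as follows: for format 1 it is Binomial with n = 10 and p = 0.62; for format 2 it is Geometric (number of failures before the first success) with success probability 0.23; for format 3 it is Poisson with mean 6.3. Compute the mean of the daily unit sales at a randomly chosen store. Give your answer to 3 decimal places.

Component means — 1: 6.2; 2: 3.34783; 3: 6.3.
E[X] = 0.2·6.2 + 0.5·3.34783 + 0.3·6.3 = 4.80391.

4.804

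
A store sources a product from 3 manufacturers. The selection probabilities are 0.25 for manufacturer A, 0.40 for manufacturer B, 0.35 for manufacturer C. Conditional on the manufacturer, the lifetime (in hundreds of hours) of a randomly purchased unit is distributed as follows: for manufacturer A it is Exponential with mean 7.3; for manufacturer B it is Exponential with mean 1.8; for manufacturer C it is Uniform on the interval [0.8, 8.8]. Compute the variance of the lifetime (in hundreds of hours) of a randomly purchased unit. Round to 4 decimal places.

Per component, A: μ=7.3, E[X²]=106.58; B: μ=1.8, E[X²]=6.48; C: μ=4.8, E[X²]=28.3733.
E[X] = 0.25·7.3 + 0.4·1.8 + 0.35·4.8 = 4.225.
E[X²] = 0.25·106.58 + 0.4·6.48 + 0.35·28.3733 = 39.1677.
Var(X) = E[X²] − (E[X])² = 39.1677 − 17.8506 = 21.317.

21.3170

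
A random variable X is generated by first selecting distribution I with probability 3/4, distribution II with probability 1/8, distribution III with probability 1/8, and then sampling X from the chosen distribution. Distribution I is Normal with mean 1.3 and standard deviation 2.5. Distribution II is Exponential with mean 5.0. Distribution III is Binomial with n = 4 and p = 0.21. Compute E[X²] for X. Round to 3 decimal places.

For each component E[X²] = Var + (mean)², giving I: 7.94; II: 50; III: 1.3692.
Overall E[X²] = 0.75·7.94 + 0.125·50 + 0.125·1.3692 = 12.3762.

12.376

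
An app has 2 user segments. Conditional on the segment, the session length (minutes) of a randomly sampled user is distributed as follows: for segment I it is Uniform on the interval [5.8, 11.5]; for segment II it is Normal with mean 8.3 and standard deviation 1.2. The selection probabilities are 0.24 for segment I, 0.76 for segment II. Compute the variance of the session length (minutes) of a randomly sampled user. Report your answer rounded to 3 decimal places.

Per component, I: μ=8.65, E[X²]=77.53; II: μ=8.3, E[X²]=70.33.
E[X] = 0.24·8.65 + 0.76·8.3 = 8.384.
E[X²] = 0.24·77.53 + 0.76·70.33 = 72.058.
Var(X) = E[X²] − (E[X])² = 72.058 − 70.2915 = 1.76654.

1.767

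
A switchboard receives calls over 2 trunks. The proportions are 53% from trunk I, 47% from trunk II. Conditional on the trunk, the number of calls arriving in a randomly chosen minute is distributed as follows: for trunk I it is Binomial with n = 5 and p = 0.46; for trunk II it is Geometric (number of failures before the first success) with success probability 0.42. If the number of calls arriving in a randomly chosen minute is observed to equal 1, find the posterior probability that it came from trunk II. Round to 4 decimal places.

0.5248

Likelihoods P(X=1 | ·): I: 0.19557; II: 0.2436.
Posterior ∝ prior × likelihood. Numerator for II: 0.47·0.2436 = 0.114492.
Normalizing constant: 0.53·0.19557 + 0.47·0.2436 = 0.218144.
P(II | observation) = 0.114492 / 0.218144 = 0.524845.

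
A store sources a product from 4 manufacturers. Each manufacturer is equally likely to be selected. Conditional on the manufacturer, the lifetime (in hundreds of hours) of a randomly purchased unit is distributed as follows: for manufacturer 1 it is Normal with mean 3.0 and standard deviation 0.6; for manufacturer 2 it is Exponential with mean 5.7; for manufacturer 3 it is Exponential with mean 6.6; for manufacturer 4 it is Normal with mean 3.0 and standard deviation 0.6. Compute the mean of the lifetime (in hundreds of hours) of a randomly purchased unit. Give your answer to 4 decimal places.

Component means — 1: 3; 2: 5.7; 3: 6.6; 4: 3.
E[X] = 0.25·3 + 0.25·5.7 + 0.25·6.6 + 0.25·3 = 4.575.

4.5750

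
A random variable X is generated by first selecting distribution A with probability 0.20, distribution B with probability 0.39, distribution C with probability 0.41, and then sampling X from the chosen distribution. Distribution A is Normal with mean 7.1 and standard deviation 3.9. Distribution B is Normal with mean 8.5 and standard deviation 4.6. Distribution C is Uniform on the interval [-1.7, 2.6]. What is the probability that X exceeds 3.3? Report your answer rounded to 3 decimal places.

Conditional on each component, P(X > 3.3): A: 0.835061; B: 0.870853; C: 0.
By total probability, P(X > 3.3) = 0.2·0.835061 + 0.39·0.870853 + 0.41·0 = 0.506645.

0.507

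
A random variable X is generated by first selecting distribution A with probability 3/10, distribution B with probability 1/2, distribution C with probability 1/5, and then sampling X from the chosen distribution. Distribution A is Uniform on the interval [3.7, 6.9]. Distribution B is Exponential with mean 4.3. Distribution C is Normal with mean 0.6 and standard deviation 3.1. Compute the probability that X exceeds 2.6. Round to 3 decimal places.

Conditional on each component, P(X > 2.6): A: 1; B: 0.546265; C: 0.259411.
By total probability, P(X > 2.6) = 0.3·1 + 0.5·0.546265 + 0.2·0.259411 = 0.625015.

0.625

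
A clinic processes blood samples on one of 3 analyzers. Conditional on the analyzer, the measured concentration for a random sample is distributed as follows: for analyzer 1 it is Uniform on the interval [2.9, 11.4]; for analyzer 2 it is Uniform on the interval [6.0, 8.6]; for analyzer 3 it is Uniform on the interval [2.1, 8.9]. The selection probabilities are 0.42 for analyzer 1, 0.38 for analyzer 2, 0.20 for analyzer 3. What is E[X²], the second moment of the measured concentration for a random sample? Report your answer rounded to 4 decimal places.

For each component E[X²] = Var + (mean)², giving 1: 57.1433; 2: 53.8533; 3: 34.1033.
Overall E[X²] = 0.42·57.1433 + 0.38·53.8533 + 0.2·34.1033 = 51.2851.

51.2851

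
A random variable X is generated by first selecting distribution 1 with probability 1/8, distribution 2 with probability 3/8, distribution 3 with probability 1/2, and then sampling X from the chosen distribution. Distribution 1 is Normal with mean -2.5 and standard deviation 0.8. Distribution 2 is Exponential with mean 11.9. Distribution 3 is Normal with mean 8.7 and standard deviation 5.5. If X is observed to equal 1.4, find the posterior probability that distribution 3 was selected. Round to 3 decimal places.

0.349

Likelihoods f(1.4 | ·): 1: 3.44493e-06; 2: 0.0747067; 3: 0.0300614.
Posterior ∝ prior × likelihood. Numerator for 3: 0.5·0.0300614 = 0.0150307.
Normalizing constant: 0.125·3.44493e-06 + 0.375·0.0747067 + 0.5·0.0300614 = 0.0430461.
P(3 | observation) = 0.0150307 / 0.0430461 = 0.349177.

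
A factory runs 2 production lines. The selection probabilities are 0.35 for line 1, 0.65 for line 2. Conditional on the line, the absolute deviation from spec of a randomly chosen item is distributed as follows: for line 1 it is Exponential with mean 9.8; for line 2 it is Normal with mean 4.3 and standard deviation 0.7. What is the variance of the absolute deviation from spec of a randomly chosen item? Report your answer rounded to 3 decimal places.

Per component, 1: μ=9.8, E[X²]=192.08; 2: μ=4.3, E[X²]=18.98.
E[X] = 0.35·9.8 + 0.65·4.3 = 6.225.
E[X²] = 0.35·192.08 + 0.65·18.98 = 79.565.
Var(X) = E[X²] − (E[X])² = 79.565 − 38.7506 = 40.8144.

40.814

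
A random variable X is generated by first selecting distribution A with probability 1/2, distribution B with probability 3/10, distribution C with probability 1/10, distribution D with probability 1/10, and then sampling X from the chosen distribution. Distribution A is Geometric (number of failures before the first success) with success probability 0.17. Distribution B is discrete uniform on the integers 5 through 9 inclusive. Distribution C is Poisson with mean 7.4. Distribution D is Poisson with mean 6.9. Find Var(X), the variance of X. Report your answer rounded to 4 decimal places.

17.5906

Per component, A: μ=4.88235, E[X²]=52.5571; B: μ=7, E[X²]=51; C: μ=7.4, E[X²]=62.16; D: μ=6.9, E[X²]=54.51.
E[X] = 0.5·4.88235 + 0.3·7 + 0.1·7.4 + 0.1·6.9 = 5.97118.
E[X²] = 0.5·52.5571 + 0.3·51 + 0.1·62.16 + 0.1·54.51 = 53.2455.
Var(X) = E[X²] − (E[X])² = 53.2455 − 35.6549 = 17.5906.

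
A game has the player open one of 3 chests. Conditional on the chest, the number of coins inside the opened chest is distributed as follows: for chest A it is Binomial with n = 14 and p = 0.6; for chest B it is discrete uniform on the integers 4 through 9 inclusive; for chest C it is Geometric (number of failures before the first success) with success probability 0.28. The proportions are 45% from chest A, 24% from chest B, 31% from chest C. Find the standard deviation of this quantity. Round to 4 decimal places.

Per component, A: μ=8.4, E[X²]=73.92; B: μ=6.5, E[X²]=45.1667; C: μ=2.57143, E[X²]=15.7959.
E[X] = 0.45·8.4 + 0.24·6.5 + 0.31·2.57143 = 6.13714.
E[X²] = 0.45·73.92 + 0.24·45.1667 + 0.31·15.7959 = 49.0007.
Var(X) = E[X²] − (E[X])² = 49.0007 − 37.6645 = 11.3362.
SD(X) = √11.3362 = 3.36693.

3.3669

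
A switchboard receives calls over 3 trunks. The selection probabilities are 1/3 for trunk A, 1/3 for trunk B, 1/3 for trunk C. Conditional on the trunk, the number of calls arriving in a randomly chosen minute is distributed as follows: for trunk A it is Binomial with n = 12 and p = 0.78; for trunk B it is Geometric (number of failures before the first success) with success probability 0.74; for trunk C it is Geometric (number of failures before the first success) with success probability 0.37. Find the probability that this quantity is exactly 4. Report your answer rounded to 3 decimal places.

0.021

Conditional on each trunk, P(X = 4): A: 0.00100546; B: 0.00338162; C: 0.058286.
By total probability, P(X = 4) = 0.333333·0.00100546 + 0.333333·0.00338162 + 0.333333·0.058286 = 0.020891.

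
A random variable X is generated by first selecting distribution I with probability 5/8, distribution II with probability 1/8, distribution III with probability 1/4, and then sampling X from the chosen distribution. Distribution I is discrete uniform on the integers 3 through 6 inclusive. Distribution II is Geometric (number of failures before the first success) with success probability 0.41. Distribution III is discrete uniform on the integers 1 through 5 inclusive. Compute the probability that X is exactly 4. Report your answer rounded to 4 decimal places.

0.2125

Conditional on each component, P(X = 4): I: 0.25; II: 0.0496812; III: 0.2.
By total probability, P(X = 4) = 0.625·0.25 + 0.125·0.0496812 + 0.25·0.2 = 0.21246.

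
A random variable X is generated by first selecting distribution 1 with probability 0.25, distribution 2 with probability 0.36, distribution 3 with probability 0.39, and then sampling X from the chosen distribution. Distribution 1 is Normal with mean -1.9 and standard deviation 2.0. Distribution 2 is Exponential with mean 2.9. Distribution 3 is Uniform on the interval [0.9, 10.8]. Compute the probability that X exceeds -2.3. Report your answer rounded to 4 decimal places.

Conditional on each component, P(X > -2.3): 1: 0.57926; 2: 1; 3: 1.
By total probability, P(X > -2.3) = 0.25·0.57926 + 0.36·1 + 0.39·1 = 0.894815.

0.8948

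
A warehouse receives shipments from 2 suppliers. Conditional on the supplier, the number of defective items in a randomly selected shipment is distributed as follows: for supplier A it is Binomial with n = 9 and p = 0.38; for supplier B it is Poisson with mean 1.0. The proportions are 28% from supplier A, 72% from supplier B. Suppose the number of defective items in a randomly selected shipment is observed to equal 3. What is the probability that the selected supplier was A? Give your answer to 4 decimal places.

0.6241

Likelihoods P(X=3 | ·): A: 0.261806; B: 0.0613132.
Posterior ∝ prior × likelihood. Numerator for A: 0.28·0.261806 = 0.0733058.
Normalizing constant: 0.28·0.261806 + 0.72·0.0613132 = 0.117451.
P(A | observation) = 0.0733058 / 0.117451 = 0.624138.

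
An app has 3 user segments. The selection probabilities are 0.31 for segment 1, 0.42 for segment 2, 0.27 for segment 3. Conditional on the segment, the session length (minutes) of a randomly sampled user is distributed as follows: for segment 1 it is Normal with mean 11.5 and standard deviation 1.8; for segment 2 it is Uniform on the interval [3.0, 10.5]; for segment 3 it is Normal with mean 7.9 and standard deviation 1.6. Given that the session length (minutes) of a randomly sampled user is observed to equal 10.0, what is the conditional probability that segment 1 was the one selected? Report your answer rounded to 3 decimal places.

Likelihoods f(10.0 | ·): 1: 0.156618; 2: 0.133333; 3: 0.105371.
Posterior ∝ prior × likelihood. Numerator for 1: 0.31·0.156618 = 0.0485515.
Normalizing constant: 0.31·0.156618 + 0.42·0.133333 + 0.27·0.105371 = 0.133002.
P(1 | observation) = 0.0485515 / 0.133002 = 0.365044.

0.365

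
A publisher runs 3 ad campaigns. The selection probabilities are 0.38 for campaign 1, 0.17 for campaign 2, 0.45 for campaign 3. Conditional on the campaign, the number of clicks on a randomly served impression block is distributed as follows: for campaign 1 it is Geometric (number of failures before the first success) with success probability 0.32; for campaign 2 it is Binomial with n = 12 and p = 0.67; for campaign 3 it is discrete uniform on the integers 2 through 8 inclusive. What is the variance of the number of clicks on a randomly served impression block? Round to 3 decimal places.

Per component, 1: μ=2.125, E[X²]=11.1562; 2: μ=8.04, E[X²]=67.2948; 3: μ=5, E[X²]=29.
E[X] = 0.38·2.125 + 0.17·8.04 + 0.45·5 = 4.4243.
E[X²] = 0.38·11.1562 + 0.17·67.2948 + 0.45·29 = 28.7295.
Var(X) = E[X²] − (E[X])² = 28.7295 − 19.5744 = 9.15506.

9.155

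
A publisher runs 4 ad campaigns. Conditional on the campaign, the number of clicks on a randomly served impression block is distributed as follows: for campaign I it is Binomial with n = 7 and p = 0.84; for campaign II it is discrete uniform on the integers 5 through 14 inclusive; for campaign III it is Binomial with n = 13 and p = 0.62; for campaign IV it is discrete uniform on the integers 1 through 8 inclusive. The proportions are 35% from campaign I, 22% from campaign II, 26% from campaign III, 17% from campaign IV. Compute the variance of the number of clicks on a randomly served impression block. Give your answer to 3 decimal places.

Per component, I: μ=5.88, E[X²]=35.5152; II: μ=9.5, E[X²]=98.5; III: μ=8.06, E[X²]=68.0264; IV: μ=4.5, E[X²]=25.5.
E[X] = 0.35·5.88 + 0.22·9.5 + 0.26·8.06 + 0.17·4.5 = 7.0086.
E[X²] = 0.35·35.5152 + 0.22·98.5 + 0.26·68.0264 + 0.17·25.5 = 56.1222.
Var(X) = E[X²] − (E[X])² = 56.1222 − 49.1205 = 7.00171.

7.002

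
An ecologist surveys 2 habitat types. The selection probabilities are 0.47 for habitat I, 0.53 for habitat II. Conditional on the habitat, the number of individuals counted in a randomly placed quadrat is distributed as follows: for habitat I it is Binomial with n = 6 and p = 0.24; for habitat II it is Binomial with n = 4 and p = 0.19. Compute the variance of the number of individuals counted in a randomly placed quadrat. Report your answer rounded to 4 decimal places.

Per component, I: μ=1.44, E[X²]=3.168; II: μ=0.76, E[X²]=1.1932.
E[X] = 0.47·1.44 + 0.53·0.76 = 1.0796.
E[X²] = 0.47·3.168 + 0.53·1.1932 = 2.12136.
Var(X) = E[X²] − (E[X])² = 2.12136 − 1.16554 = 0.95582.

0.9558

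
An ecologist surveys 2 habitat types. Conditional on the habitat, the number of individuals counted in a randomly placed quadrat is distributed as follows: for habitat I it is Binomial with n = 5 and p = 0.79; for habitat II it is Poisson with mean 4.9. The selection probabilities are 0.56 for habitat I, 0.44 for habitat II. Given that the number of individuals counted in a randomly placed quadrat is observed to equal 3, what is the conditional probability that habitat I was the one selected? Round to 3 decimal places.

Likelihoods P(X=3 | ·): I: 0.21743; II: 0.146014.
Posterior ∝ prior × likelihood. Numerator for I: 0.56·0.21743 = 0.121761.
Normalizing constant: 0.56·0.21743 + 0.44·0.146014 = 0.186007.
P(I | observation) = 0.121761 / 0.186007 = 0.654604.

0.655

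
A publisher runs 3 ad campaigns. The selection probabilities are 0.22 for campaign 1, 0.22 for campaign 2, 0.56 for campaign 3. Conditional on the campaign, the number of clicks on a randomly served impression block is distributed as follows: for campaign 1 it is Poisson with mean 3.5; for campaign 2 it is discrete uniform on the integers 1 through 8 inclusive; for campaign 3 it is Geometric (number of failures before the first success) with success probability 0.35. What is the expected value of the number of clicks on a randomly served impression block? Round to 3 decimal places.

2.800

Component means — 1: 3.5; 2: 4.5; 3: 1.85714.
E[X] = 0.22·3.5 + 0.22·4.5 + 0.56·1.85714 = 2.8.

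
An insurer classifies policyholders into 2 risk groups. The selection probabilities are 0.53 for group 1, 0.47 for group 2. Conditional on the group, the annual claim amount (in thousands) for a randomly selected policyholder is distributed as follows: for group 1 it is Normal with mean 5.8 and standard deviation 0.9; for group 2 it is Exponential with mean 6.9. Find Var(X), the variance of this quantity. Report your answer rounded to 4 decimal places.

Per component, 1: μ=5.8, E[X²]=34.45; 2: μ=6.9, E[X²]=95.22.
E[X] = 0.53·5.8 + 0.47·6.9 = 6.317.
E[X²] = 0.53·34.45 + 0.47·95.22 = 63.0119.
Var(X) = E[X²] − (E[X])² = 63.0119 − 39.9045 = 23.1074.

23.1074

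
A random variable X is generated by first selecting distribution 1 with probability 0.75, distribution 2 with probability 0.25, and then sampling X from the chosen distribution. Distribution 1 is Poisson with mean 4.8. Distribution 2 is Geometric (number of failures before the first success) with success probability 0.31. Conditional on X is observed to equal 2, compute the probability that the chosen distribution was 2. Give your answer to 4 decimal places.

0.3416

Likelihoods P(X=2 | ·): 1: 0.0948067; 2: 0.147591.
Posterior ∝ prior × likelihood. Numerator for 2: 0.25·0.147591 = 0.0368977.
Normalizing constant: 0.75·0.0948067 + 0.25·0.147591 = 0.108003.
P(2 | observation) = 0.0368977 / 0.108003 = 0.341637.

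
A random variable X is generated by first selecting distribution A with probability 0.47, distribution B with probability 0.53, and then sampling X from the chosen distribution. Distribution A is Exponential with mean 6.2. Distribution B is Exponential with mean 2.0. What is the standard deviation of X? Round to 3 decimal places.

4.958

Per component, A: μ=6.2, E[X²]=76.88; B: μ=2, E[X²]=8.
E[X] = 0.47·6.2 + 0.53·2 = 3.974.
E[X²] = 0.47·76.88 + 0.53·8 = 40.3736.
Var(X) = E[X²] − (E[X])² = 40.3736 − 15.7927 = 24.5809.
SD(X) = √24.5809 = 4.95792.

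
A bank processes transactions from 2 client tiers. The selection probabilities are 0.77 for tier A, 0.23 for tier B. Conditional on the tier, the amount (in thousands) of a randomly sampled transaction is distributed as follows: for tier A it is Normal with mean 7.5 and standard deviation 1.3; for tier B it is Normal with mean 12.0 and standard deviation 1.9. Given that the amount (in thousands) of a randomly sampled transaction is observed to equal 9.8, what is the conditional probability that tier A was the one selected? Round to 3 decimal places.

0.667

Likelihoods f(9.8 | ·): A: 0.064159; B: 0.107405.
Posterior ∝ prior × likelihood. Numerator for A: 0.77·0.064159 = 0.0494024.
Normalizing constant: 0.77·0.064159 + 0.23·0.107405 = 0.0741054.
P(A | observation) = 0.0494024 / 0.0741054 = 0.66665.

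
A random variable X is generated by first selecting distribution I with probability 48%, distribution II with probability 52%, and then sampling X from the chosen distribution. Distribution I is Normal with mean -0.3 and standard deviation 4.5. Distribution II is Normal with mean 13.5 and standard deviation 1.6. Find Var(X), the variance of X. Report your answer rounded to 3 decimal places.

58.585

Per component, I: μ=-0.3, E[X²]=20.34; II: μ=13.5, E[X²]=184.81.
E[X] = 0.48·-0.3 + 0.52·13.5 = 6.876.
E[X²] = 0.48·20.34 + 0.52·184.81 = 105.864.
Var(X) = E[X²] − (E[X])² = 105.864 − 47.2794 = 58.585.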